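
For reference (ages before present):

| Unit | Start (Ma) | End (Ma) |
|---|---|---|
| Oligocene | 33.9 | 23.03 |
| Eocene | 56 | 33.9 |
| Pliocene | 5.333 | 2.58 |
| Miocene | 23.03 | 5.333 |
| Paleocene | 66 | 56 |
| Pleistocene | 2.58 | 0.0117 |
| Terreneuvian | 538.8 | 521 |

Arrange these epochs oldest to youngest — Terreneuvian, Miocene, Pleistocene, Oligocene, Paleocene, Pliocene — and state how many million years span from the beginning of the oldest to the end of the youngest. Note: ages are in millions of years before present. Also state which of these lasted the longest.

Terreneuvian, Paleocene, Oligocene, Miocene, Pliocene, Pleistocene; total span 538.7883 Myr; longest is Terreneuvian

From the excerpt: Terreneuvian 538.8–521; Miocene 23.03–5.333; Pleistocene 2.58–0.0117; Oligocene 33.9–23.03; Paleocene 66–56; Pliocene 5.333–2.58 (Ma).
Larger Ma is earlier, so the oldest is Terreneuvian and the youngest is Pleistocene; oldest to youngest: Terreneuvian, Paleocene, Oligocene, Miocene, Pliocene, Pleistocene.
Oldest start 538.8 minus youngest end 0.0117 gives 538.7883 Myr overall.
Individual lengths (start − end): Terreneuvian 17.8; Miocene 17.697; Oligocene 10.87; Pleistocene 2.5683; Pliocene 2.753; Paleocene 10. The largest is Terreneuvian at 17.8 Myr.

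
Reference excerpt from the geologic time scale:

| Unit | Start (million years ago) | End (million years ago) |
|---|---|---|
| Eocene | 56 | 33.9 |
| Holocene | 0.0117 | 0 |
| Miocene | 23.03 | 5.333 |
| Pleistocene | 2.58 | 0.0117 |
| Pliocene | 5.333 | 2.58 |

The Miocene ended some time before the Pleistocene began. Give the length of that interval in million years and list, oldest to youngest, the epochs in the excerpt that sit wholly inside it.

End of Miocene = 5.333 Ma; start of Pleistocene = 2.58 Ma.
Gap = 5.333 − 2.58 = 2.753 Myr.
Epochs wholly inside 5.333–2.58 Ma: Pliocene (5.333–2.58).

2.753 million years; Pliocene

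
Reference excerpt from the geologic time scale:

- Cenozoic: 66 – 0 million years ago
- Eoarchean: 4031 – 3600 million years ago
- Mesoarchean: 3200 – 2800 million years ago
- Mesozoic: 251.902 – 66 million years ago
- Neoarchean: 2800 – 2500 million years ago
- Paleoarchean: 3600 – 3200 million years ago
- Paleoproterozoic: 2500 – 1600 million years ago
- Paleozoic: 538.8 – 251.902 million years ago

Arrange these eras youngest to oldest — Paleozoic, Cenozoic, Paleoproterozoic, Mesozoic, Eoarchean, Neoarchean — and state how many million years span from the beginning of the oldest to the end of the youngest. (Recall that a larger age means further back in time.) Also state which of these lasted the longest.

Cenozoic → Mesozoic → Paleozoic → Paleoproterozoic → Neoarchean → Eoarchean; total span 4031 Myr; longest is Paleoproterozoic

From the excerpt: Paleozoic 538.8–251.902; Cenozoic 66–0; Paleoproterozoic 2500–1600; Mesozoic 251.902–66; Eoarchean 4031–3600; Neoarchean 2800–2500 (Ma).
Larger Ma is earlier, so the oldest is Eoarchean and the youngest is Cenozoic; youngest to oldest: Cenozoic, Mesozoic, Paleozoic, Paleoproterozoic, Neoarchean, Eoarchean.
Oldest start 4031 minus youngest end 0 gives 4031 Myr overall.
Individual lengths (start − end): Paleozoic 286.898; Paleoproterozoic 900; Cenozoic 66; Neoarchean 300; Mesozoic 185.902; Eoarchean 431. The largest is Paleoproterozoic at 900 Myr.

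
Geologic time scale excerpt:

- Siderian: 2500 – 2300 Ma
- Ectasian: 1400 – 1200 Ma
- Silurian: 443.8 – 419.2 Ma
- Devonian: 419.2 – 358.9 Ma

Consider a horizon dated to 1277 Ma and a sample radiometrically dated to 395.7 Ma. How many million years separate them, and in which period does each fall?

Elapsed time: 1277 − 395.7 = 881.3 Myr.
1277 Ma lies within 1400–1200 Ma: Ectasian.
395.7 Ma lies within 419.2–358.9 Ma: Devonian.

881.3 million years apart; the first in the Ectasian, the second in the Devonian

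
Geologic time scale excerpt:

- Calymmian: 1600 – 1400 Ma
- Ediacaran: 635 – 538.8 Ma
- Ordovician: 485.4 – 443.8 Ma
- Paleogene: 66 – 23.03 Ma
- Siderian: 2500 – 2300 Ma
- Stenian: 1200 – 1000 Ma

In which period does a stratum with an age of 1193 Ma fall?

Stenian

1193 Ma lies between 1200 and 1000 Ma, so it falls in the Stenian.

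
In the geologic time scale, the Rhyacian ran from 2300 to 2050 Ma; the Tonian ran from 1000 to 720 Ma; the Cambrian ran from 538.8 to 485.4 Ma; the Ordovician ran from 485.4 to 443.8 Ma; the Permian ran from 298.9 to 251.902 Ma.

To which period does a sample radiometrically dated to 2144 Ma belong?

Rhyacian

2144 Ma lies between 2300 and 2050 Ma, so it falls in the Rhyacian.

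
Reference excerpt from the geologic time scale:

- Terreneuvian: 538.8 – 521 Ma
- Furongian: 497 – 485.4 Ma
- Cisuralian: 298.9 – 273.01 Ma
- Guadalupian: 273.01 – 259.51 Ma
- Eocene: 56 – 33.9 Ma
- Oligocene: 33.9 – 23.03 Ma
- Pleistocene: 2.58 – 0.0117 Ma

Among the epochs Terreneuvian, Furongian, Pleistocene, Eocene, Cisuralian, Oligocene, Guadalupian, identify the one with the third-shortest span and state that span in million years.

Start − end for each: Terreneuvian 538.8 − 521 = 17.8; Furongian 497 − 485.4 = 11.6; Pleistocene 2.58 − 0.0117 = 2.5683; Eocene 56 − 33.9 = 22.1; Cisuralian 298.9 − 273.01 = 25.89; Oligocene 33.9 − 23.03 = 10.87; Guadalupian 273.01 − 259.51 = 13.5.
Ranking these from shortest: Pleistocene < Oligocene < Furongian < Guadalupian < Terreneuvian < Eocene < Cisuralian.
Position 3 in that ranking is Furongian, which lasted 11.6 Myr.

Furongian, 11.6 million years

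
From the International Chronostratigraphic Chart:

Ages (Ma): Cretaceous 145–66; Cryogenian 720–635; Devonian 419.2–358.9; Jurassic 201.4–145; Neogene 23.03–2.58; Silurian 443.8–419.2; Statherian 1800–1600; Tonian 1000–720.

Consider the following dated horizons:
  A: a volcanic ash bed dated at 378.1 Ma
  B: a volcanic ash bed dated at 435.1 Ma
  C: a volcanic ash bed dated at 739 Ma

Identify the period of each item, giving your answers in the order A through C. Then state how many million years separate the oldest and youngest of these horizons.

A: 378.1 Ma lies in 419.2–358.9 Ma, so Devonian.
B: 435.1 Ma lies in 443.8–419.2 Ma, so Silurian.
C: 739 Ma lies in 1000–720 Ma, so Tonian.
Oldest = 739 Ma, youngest = 378.1 Ma → span 360.9 Myr.

A — Devonian; B — Silurian; C — Tonian; span 360.9 million years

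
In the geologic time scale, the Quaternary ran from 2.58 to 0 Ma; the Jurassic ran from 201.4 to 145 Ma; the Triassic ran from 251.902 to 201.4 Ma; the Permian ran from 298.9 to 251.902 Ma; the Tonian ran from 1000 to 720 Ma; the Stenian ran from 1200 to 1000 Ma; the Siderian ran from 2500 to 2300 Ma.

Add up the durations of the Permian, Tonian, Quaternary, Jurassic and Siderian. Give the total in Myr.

585.978 million years

Each duration: Permian = 46.998; Tonian = 280; Quaternary = 2.58; Jurassic = 56.4; Siderian = 200.
Sum: 46.998 + 280 + 2.58 + 56.4 + 200 = 585.978 Myr.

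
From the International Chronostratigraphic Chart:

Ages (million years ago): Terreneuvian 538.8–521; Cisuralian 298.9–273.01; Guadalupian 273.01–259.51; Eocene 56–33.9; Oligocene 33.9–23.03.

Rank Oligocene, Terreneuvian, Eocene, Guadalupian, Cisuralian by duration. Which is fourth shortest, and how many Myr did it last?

Eocene, 22.1 million years

Start − end for each: Oligocene 33.9 − 23.03 = 10.87; Terreneuvian 538.8 − 521 = 17.8; Eocene 56 − 33.9 = 22.1; Guadalupian 273.01 − 259.51 = 13.5; Cisuralian 298.9 − 273.01 = 25.89.
Ranking these from shortest: Oligocene < Guadalupian < Terreneuvian < Eocene < Cisuralian.
Position 4 in that ranking is Eocene, which lasted 22.1 Myr.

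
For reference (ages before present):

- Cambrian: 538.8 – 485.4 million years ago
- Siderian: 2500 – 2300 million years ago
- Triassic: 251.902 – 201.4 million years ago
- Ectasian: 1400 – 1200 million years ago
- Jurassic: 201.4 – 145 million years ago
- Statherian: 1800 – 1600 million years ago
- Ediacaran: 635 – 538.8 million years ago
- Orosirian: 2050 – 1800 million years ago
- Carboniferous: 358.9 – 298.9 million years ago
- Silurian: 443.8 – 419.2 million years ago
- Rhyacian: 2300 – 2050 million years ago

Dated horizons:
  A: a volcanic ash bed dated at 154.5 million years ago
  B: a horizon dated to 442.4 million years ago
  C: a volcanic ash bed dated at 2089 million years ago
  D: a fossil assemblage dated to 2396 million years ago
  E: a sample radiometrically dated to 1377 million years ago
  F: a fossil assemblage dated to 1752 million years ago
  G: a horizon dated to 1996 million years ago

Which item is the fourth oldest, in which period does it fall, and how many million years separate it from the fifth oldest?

F, in the Statherian; 375 million years to E

Sorted oldest-first by Ma: D (2396), C (2089), G (1996), F (1752), E (1377), B (442.4), A (154.5).
The fourth oldest is F at 1752 Ma, which lies in 1800–1600 Ma: the Statherian.
The fifth oldest is E at 1377 Ma; separation = |1752 − 1377| = 375 Myr.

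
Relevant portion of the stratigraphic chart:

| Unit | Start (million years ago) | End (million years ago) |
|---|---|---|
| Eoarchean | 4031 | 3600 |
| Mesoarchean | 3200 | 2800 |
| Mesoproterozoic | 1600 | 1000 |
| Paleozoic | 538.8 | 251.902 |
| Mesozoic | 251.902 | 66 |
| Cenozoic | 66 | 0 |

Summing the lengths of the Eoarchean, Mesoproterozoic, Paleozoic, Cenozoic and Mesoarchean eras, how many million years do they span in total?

Each duration: Eoarchean = 431; Mesoproterozoic = 600; Paleozoic = 286.898; Cenozoic = 66; Mesoarchean = 400.
Sum: 431 + 600 + 286.898 + 66 + 400 = 1783.898 Myr.

1783.898 million years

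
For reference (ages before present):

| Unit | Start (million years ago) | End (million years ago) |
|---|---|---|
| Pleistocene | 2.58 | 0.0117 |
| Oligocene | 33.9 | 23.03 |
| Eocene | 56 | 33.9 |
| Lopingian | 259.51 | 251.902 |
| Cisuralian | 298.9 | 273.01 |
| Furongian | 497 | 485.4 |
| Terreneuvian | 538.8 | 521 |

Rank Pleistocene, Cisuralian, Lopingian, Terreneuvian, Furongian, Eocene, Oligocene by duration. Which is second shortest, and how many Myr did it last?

Start − end for each: Pleistocene 2.58 − 0.0117 = 2.5683; Cisuralian 298.9 − 273.01 = 25.89; Lopingian 259.51 − 251.902 = 7.608; Terreneuvian 538.8 − 521 = 17.8; Furongian 497 − 485.4 = 11.6; Eocene 56 − 33.9 = 22.1; Oligocene 33.9 − 23.03 = 10.87.
Ranking these from shortest: Pleistocene < Lopingian < Oligocene < Furongian < Terreneuvian < Eocene < Cisuralian.
Position 2 in that ranking is Lopingian, which lasted 7.608 Myr.

Lopingian, 7.608 million years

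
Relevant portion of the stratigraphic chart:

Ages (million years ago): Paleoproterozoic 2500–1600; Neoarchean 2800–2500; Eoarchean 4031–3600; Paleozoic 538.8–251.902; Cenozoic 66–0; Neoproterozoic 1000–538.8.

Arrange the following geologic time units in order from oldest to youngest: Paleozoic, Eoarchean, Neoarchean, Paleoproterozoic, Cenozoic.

Eoarchean, Neoarchean, Paleoproterozoic, Paleozoic, Cenozoic

Read off each span (Ma): Paleozoic 538.8–251.902; Eoarchean 4031–3600; Neoarchean 2800–2500; Paleoproterozoic 2500–1600; Cenozoic 66–0.
Larger Ma is older, so oldest→youngest is Eoarchean, Neoarchean, Paleoproterozoic, Paleozoic, Cenozoic.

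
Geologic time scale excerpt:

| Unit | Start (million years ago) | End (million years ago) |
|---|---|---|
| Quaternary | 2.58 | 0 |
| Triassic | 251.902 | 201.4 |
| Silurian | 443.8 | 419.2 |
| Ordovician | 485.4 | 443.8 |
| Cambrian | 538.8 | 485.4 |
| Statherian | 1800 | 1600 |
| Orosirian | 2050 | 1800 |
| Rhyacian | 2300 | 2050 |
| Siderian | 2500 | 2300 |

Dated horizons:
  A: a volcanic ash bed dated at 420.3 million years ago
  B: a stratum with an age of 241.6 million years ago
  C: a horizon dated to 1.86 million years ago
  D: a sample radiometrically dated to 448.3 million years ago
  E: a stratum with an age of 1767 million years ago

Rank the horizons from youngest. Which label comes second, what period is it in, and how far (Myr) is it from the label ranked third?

Sorted youngest-first by Ma: C (1.86), B (241.6), A (420.3), D (448.3), E (1767).
The second youngest is B at 241.6 Ma, which lies in 251.902–201.4 Ma: the Triassic.
The third youngest is A at 420.3 Ma; separation = |241.6 − 420.3| = 178.7 Myr.

B, in the Triassic; 178.7 million years to A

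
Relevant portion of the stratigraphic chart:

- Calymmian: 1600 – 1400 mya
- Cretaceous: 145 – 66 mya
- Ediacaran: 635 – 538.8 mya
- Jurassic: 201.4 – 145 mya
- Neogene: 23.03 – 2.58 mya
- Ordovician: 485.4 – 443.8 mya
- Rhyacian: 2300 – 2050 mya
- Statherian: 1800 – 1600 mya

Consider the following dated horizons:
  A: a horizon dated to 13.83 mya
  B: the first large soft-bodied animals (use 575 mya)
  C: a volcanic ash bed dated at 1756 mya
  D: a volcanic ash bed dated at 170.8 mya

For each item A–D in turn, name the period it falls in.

A — Neogene; B — Ediacaran; C — Statherian; D — Jurassic

Match each age against the start–end ranges in the excerpt: A = 13.83 Ma → Neogene (23.03–2.58); B = 575 Ma → Ediacaran (635–538.8); C = 1756 Ma → Statherian (1800–1600); D = 170.8 Ma → Jurassic (201.4–145).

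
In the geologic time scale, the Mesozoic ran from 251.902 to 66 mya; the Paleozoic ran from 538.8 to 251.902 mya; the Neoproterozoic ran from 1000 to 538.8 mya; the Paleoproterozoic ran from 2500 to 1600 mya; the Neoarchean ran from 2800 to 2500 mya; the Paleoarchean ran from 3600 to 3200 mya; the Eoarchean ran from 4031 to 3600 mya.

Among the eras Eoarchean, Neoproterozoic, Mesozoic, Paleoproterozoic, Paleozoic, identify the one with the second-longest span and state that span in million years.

Start − end for each: Eoarchean 4031 − 3600 = 431; Neoproterozoic 1000 − 538.8 = 461.2; Mesozoic 251.902 − 66 = 185.902; Paleoproterozoic 2500 − 1600 = 900; Paleozoic 538.8 − 251.902 = 286.898.
Ranking these from longest: Paleoproterozoic > Neoproterozoic > Eoarchean > Paleozoic > Mesozoic.
Position 2 in that ranking is Neoproterozoic, which lasted 461.2 Myr.

Neoproterozoic, 461.2 million years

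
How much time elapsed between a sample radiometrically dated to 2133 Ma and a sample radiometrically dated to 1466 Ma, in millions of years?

667 million years

2133 − 1466 = 667 million years.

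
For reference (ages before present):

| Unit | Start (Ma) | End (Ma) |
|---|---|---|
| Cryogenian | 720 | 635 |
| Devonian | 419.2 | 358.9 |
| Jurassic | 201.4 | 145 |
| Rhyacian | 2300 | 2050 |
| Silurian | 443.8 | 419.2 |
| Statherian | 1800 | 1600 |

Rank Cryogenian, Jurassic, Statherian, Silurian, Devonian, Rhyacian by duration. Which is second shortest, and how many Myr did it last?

Jurassic, 56.4 million years

Durations: Cryogenian 85; Jurassic 56.4; Statherian 200; Silurian 24.6; Devonian 60.3; Rhyacian 250 Myr.
Sorted shortest-first: Silurian (24.6), Jurassic (56.4), Devonian (60.3), Cryogenian (85), Statherian (200), Rhyacian (250).
The second shortest is Jurassic at 56.4 Myr.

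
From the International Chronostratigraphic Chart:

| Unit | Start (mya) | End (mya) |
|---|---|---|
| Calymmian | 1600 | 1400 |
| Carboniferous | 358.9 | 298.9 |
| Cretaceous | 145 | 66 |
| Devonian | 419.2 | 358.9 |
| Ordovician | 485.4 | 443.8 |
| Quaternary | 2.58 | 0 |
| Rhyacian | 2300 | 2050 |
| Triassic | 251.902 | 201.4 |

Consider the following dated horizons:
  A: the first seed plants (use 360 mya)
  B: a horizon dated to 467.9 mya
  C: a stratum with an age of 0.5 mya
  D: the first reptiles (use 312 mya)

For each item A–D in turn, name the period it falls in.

A: 360 Ma lies in 419.2–358.9 Ma, so Devonian.
B: 467.9 Ma lies in 485.4–443.8 Ma, so Ordovician.
C: 0.5 Ma lies in 2.58–0 Ma, so Quaternary.
D: 312 Ma lies in 358.9–298.9 Ma, so Carboniferous.

A — Devonian; B — Ordovician; C — Quaternary; D — Carboniferous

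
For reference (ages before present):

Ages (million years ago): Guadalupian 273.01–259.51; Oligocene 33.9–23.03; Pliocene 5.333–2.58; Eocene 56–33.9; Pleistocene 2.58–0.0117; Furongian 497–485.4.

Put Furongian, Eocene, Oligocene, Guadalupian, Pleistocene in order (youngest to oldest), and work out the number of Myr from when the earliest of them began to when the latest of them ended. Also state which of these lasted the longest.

Start ages (Ma): Furongian 497, Guadalupian 273.01, Eocene 56, Oligocene 33.9, Pleistocene 2.58.
Ordered youngest to oldest: Pleistocene, Oligocene, Eocene, Guadalupian, Furongian.
Span = 497 − 0.0117 = 496.9883 Myr.
Durations: Eocene 22.1, Pleistocene 2.5683, Furongian 11.6, Guadalupian 13.5, Oligocene 10.87 → longest is Eocene (22.1 Myr).

Pleistocene, Oligocene, Eocene, Guadalupian, Furongian; total span 496.9883 Myr; longest is Eocene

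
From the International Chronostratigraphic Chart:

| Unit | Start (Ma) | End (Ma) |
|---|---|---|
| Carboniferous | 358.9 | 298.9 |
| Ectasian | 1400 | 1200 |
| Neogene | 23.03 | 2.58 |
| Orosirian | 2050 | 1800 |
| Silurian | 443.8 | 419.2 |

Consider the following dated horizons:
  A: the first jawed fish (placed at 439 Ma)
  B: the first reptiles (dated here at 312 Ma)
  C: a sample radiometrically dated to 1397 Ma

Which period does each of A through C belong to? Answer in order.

Match each age against the start–end ranges in the excerpt: A = 439 Ma → Silurian (443.8–419.2); B = 312 Ma → Carboniferous (358.9–298.9); C = 1397 Ma → Ectasian (1400–1200).

A — Silurian; B — Carboniferous; C — Ectasian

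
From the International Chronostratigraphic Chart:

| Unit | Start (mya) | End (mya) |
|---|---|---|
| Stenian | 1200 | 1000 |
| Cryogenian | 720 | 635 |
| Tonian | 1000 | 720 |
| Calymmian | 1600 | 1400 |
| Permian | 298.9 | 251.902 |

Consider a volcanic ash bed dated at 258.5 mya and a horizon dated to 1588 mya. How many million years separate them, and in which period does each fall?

Elapsed time: 1588 − 258.5 = 1329.5 Myr.
258.5 Ma lies within 298.9–251.902 Ma: Permian.
1588 Ma lies within 1600–1400 Ma: Calymmian.

1329.5 million years apart; the first in the Permian, the second in the Calymmian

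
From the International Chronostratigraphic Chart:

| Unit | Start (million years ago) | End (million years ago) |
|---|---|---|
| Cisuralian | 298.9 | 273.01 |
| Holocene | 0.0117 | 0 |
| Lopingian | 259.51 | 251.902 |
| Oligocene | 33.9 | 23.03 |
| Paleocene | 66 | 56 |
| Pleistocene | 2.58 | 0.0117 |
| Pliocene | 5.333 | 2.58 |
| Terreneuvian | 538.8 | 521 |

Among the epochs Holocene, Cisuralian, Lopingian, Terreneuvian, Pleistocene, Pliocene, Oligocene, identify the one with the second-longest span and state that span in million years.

Terreneuvian, 17.8 million years

Durations: Holocene 0.0117; Cisuralian 25.89; Lopingian 7.608; Terreneuvian 17.8; Pleistocene 2.5683; Pliocene 2.753; Oligocene 10.87 Myr.
Sorted longest-first: Cisuralian (25.89), Terreneuvian (17.8), Oligocene (10.87), Lopingian (7.608), Pliocene (2.753), Pleistocene (2.5683), Holocene (0.0117).
The second longest is Terreneuvian at 17.8 Myr.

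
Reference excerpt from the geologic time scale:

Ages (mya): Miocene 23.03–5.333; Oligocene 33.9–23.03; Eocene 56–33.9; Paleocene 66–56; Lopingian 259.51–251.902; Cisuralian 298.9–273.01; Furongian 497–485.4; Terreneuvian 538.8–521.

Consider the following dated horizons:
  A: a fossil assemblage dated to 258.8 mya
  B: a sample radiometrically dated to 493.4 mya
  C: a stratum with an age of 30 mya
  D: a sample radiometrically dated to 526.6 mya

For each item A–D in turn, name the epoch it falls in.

A — Lopingian; B — Furongian; C — Oligocene; D — Terreneuvian

Match each age against the start–end ranges in the excerpt: A = 258.8 Ma → Lopingian (259.51–251.902); B = 493.4 Ma → Furongian (497–485.4); C = 30 Ma → Oligocene (33.9–23.03); D = 526.6 Ma → Terreneuvian (538.8–521).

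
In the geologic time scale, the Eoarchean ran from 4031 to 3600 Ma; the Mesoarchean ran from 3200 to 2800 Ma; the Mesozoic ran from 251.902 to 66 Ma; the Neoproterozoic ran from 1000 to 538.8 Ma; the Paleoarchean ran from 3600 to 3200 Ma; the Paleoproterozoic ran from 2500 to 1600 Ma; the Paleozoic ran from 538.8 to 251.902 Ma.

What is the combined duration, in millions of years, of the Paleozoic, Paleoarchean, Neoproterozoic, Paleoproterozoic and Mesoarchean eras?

Duration is start − end for each: (538.8 − 251.902) + (3600 − 3200) + (1000 − 538.8) + (2500 − 1600) + (3200 − 2800).
That is 286.898 + 400 + 461.2 + 900 + 400, which totals 2448.098 million years.

2448.098 million years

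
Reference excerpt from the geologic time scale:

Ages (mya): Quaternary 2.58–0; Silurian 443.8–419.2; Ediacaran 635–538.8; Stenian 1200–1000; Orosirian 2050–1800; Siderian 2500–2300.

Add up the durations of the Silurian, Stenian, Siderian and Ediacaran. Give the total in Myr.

Each duration: Silurian = 24.6; Stenian = 200; Siderian = 200; Ediacaran = 96.2.
Sum: 24.6 + 200 + 200 + 96.2 = 520.8 Myr.

520.8 million years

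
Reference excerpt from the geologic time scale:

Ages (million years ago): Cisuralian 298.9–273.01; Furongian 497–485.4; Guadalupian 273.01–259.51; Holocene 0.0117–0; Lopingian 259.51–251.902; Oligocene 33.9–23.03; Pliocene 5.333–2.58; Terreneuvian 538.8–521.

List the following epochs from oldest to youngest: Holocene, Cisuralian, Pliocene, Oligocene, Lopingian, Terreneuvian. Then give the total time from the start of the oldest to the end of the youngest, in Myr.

Start ages (Ma): Terreneuvian 538.8, Cisuralian 298.9, Lopingian 259.51, Oligocene 33.9, Pliocene 5.333, Holocene 0.0117.
Ordered oldest to youngest: Terreneuvian, Cisuralian, Lopingian, Oligocene, Pliocene, Holocene.
Span = 538.8 − 0 = 538.8 Myr.

Terreneuvian, Cisuralian, Lopingian, Oligocene, Pliocene, Holocene; total span 538.8 Myr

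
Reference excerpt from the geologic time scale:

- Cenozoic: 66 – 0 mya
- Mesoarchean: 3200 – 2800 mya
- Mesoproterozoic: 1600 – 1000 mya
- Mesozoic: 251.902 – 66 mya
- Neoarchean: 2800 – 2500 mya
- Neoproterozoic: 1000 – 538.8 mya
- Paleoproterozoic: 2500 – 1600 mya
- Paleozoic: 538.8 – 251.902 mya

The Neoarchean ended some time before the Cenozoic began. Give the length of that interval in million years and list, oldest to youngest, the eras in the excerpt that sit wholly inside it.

The Neoarchean closes at 2500 Ma and the Cenozoic opens at 66 Ma, so the interval is 2500 − 66 = 2434 Myr.
An era fits inside if it starts at or after 2500 Ma and ends at or before 66 Ma; oldest first that gives Paleoproterozoic, Mesoproterozoic, Neoproterozoic, Paleozoic, Mesozoic.

2434 million years; Paleoproterozoic, Mesoproterozoic, Neoproterozoic, Paleozoic, Mesozoic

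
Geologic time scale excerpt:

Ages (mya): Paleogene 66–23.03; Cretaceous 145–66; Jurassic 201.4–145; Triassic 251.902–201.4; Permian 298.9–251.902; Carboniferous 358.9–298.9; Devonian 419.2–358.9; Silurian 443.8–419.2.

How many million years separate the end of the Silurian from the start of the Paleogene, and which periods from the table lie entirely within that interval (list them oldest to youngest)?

353.2 million years; Devonian, Carboniferous, Permian, Triassic, Jurassic, Cretaceous

The Silurian closes at 419.2 Ma and the Paleogene opens at 66 Ma, so the interval is 419.2 − 66 = 353.2 Myr.
A period fits inside if it starts at or after 419.2 Ma and ends at or before 66 Ma; oldest first that gives Devonian, Carboniferous, Permian, Triassic, Jurassic, Cretaceous.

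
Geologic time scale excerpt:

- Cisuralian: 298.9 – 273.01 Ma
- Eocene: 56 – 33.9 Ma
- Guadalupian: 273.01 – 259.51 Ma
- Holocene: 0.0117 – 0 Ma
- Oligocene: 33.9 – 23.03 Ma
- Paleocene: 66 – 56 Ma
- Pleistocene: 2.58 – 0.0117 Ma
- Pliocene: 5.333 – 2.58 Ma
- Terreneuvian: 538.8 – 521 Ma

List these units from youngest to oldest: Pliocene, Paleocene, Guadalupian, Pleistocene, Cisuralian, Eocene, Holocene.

Sorting by start age (ascending Ma, since larger Ma = older): Holocene began 0.0117, Pleistocene began 2.58, Pliocene began 5.333, Eocene began 56, Paleocene began 66, Guadalupian began 273.01, Cisuralian began 298.9.

Holocene, Pleistocene, Pliocene, Eocene, Paleocene, Guadalupian, Cisuralian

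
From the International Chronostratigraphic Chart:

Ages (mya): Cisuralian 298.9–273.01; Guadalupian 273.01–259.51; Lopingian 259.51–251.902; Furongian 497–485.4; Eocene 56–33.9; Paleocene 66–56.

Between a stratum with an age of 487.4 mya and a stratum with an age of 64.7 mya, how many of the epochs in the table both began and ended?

3

The older date is 487.4 Ma and the younger is 64.7 Ma.
Epochs with start < 487.4 and end > 64.7 Ma: Cisuralian (298.9–273.01), Guadalupian (273.01–259.51), Lopingian (259.51–251.902).
That is 3 complete epochs.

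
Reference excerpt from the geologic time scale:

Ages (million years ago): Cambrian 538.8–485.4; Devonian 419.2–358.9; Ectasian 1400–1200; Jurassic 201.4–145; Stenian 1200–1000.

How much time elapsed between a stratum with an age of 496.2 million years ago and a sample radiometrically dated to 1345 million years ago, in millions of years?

848.8 million years

1345 − 496.2 = 848.8 million years.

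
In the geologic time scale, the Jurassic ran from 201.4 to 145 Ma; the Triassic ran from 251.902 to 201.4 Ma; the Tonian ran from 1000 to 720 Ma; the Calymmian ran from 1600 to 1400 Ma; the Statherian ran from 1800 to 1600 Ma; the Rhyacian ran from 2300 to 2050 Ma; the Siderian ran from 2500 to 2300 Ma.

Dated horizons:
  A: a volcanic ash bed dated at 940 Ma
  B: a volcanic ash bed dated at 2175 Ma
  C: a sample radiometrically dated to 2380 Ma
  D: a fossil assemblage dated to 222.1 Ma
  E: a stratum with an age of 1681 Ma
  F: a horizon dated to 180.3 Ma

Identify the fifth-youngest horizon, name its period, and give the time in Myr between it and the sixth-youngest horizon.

B, in the Rhyacian; 205 million years to C

Sorted youngest-first by Ma: F (180.3), D (222.1), A (940), E (1681), B (2175), C (2380).
The fifth youngest is B at 2175 Ma, which lies in 2300–2050 Ma: the Rhyacian.
The sixth youngest is C at 2380 Ma; separation = |2175 − 2380| = 205 Myr.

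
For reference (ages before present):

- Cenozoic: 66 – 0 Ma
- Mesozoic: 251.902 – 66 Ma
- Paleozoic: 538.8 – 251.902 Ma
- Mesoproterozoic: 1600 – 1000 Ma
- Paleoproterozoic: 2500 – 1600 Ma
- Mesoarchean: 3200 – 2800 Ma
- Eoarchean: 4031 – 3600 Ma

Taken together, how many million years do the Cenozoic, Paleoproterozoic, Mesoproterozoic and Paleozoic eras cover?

Each duration: Cenozoic = 66; Paleoproterozoic = 900; Mesoproterozoic = 600; Paleozoic = 286.898.
Sum: 66 + 900 + 600 + 286.898 = 1852.898 Myr.

1852.898 million years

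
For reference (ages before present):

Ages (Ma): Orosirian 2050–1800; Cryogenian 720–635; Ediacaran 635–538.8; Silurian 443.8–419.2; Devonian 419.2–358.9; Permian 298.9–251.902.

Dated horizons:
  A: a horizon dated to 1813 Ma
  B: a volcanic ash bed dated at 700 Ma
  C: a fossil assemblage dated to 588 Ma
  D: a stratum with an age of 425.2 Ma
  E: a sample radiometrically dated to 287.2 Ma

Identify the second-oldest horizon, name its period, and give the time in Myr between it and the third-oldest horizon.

Larger Ma means older, so oldest first: A 1813 > B 700 > C 588 > D 425.2 > E 287.2.
Counting 2 along gives B (700 Ma); the excerpt puts that inside the Cryogenian, 720–635 Ma.
Next in line is C (588 Ma), and 700 − 588 = 112 Myr.

B, in the Cryogenian; 112 million years to C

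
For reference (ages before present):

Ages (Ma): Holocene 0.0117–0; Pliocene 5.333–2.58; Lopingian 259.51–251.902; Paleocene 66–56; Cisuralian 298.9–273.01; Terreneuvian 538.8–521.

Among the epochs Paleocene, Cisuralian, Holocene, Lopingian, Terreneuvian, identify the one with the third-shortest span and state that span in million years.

Paleocene, 10 million years

Durations: Paleocene 10; Cisuralian 25.89; Holocene 0.0117; Lopingian 7.608; Terreneuvian 17.8 Myr.
Sorted shortest-first: Holocene (0.0117), Lopingian (7.608), Paleocene (10), Terreneuvian (17.8), Cisuralian (25.89).
The third shortest is Paleocene at 10 Myr.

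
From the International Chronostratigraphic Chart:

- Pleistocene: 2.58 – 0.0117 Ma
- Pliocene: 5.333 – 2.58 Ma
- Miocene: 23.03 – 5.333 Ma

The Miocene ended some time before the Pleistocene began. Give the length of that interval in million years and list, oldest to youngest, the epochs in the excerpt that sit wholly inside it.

End of Miocene = 5.333 Ma; start of Pleistocene = 2.58 Ma.
Gap = 5.333 − 2.58 = 2.753 Myr.
Epochs wholly inside 5.333–2.58 Ma: Pliocene (5.333–2.58).

2.753 million years; Pliocene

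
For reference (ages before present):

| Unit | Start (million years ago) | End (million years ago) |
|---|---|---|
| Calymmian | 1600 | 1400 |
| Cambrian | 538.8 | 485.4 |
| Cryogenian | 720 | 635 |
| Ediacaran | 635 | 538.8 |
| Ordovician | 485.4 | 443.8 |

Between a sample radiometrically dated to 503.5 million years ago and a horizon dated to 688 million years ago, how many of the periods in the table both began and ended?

1

The older date is 688 Ma and the younger is 503.5 Ma.
Periods with start < 688 and end > 503.5 Ma: Ediacaran (635–538.8).
That is 1 complete period.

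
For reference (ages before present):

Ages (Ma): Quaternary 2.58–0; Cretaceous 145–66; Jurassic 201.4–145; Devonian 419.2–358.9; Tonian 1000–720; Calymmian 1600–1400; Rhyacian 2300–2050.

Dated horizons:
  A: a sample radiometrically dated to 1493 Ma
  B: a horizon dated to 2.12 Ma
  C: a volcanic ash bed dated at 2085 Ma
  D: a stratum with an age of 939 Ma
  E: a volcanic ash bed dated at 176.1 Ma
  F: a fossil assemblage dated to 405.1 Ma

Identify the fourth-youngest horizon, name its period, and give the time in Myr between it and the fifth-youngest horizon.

D, in the Tonian; 554 million years to A

Smaller Ma means younger, so youngest first: B 2.12 < E 176.1 < F 405.1 < D 939 < A 1493 < C 2085.
Counting 4 along gives D (939 Ma); the excerpt puts that inside the Tonian, 1000–720 Ma.
Next in line is A (1493 Ma), and 1493 − 939 = 554 Myr.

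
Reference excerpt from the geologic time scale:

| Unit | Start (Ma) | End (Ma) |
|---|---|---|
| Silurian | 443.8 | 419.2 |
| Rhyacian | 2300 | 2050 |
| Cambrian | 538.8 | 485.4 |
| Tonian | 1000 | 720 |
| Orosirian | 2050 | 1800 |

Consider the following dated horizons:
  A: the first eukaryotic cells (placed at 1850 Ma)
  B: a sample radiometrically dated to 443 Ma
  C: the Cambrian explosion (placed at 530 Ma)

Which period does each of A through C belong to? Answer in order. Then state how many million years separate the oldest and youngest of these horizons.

A — Orosirian; B — Silurian; C — Cambrian; span 1407 million years

Match each age against the start–end ranges in the excerpt: A = 1850 Ma → Orosirian (2050–1800); B = 443 Ma → Silurian (443.8–419.2); C = 530 Ma → Cambrian (538.8–485.4).
The largest age is 1850 Ma and the smallest is 443 Ma; their difference is 1407 Myr.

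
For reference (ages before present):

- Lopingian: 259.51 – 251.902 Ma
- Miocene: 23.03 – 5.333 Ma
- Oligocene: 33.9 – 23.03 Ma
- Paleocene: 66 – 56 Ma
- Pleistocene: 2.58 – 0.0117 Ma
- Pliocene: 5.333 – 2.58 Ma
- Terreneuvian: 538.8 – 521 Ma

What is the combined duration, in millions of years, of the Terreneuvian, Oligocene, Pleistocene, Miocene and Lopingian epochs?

Duration is start − end for each: (538.8 − 521) + (33.9 − 23.03) + (2.58 − 0.0117) + (23.03 − 5.333) + (259.51 − 251.902).
That is 17.8 + 10.87 + 2.5683 + 17.697 + 7.608, which totals 56.5433 million years.

56.5433 million years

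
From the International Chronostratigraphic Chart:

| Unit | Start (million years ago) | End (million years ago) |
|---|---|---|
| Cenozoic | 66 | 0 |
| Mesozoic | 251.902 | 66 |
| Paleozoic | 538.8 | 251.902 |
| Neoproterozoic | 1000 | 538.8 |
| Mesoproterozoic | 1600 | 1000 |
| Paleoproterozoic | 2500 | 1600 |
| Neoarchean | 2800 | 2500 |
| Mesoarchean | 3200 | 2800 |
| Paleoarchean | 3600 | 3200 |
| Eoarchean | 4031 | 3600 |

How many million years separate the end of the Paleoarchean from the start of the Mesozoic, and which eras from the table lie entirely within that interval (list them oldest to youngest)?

2948.098 million years; Mesoarchean, Neoarchean, Paleoproterozoic, Mesoproterozoic, Neoproterozoic, Paleozoic

End of Paleoarchean = 3200 Ma; start of Mesozoic = 251.902 Ma.
Gap = 3200 − 251.902 = 2948.098 Myr.
Eras wholly inside 3200–251.902 Ma: Mesoarchean (3200–2800), Neoarchean (2800–2500), Paleoproterozoic (2500–1600), Mesoproterozoic (1600–1000), Neoproterozoic (1000–538.8), Paleozoic (538.8–251.902).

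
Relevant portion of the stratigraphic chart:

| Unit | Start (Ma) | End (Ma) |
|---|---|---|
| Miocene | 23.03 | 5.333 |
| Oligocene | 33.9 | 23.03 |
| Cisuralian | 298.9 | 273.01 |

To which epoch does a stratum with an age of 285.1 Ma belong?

Cisuralian

285.1 Ma lies between 298.9 and 273.01 Ma, so it falls in the Cisuralian.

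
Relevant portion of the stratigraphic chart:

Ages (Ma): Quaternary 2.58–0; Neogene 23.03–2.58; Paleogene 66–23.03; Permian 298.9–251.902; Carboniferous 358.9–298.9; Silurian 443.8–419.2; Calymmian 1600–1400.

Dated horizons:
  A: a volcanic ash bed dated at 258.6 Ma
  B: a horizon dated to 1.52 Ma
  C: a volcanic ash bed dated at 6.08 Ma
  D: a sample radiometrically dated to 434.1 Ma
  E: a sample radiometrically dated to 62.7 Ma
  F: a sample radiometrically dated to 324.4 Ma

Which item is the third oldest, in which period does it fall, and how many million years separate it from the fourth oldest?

A, in the Permian; 195.9 million years to E

Larger Ma means older, so oldest first: D 434.1 > F 324.4 > A 258.6 > E 62.7 > C 6.08 > B 1.52.
Counting 3 along gives A (258.6 Ma); the excerpt puts that inside the Permian, 298.9–251.902 Ma.
Next in line is E (62.7 Ma), and 258.6 − 62.7 = 195.9 Myr.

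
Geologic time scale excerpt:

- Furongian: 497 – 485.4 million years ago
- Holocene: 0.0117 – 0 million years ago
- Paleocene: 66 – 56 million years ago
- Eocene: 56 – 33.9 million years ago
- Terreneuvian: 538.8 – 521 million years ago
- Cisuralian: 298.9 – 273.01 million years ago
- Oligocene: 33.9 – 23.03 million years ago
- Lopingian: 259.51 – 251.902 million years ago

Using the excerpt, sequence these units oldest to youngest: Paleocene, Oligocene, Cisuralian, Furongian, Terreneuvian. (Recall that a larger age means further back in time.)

Terreneuvian, Furongian, Cisuralian, Paleocene, Oligocene

Read off each span (Ma): Paleocene 66–56; Oligocene 33.9–23.03; Cisuralian 298.9–273.01; Furongian 497–485.4; Terreneuvian 538.8–521.
Larger Ma is older, so oldest→youngest is Terreneuvian, Furongian, Cisuralian, Paleocene, Oligocene.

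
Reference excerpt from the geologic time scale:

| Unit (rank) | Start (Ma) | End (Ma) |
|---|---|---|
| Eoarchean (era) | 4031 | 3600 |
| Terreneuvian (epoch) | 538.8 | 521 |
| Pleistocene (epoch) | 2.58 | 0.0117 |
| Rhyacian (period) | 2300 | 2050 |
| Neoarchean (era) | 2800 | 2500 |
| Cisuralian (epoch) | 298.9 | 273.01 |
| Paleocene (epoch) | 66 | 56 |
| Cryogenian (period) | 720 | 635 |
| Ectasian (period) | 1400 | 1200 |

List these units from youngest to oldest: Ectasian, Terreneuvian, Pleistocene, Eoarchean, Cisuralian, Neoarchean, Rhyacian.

Pleistocene → Cisuralian → Terreneuvian → Ectasian → Rhyacian → Neoarchean → Eoarchean

Sorting by start age (ascending Ma, since larger Ma = older): Pleistocene start 2.58, Cisuralian start 298.9, Terreneuvian start 538.8, Ectasian start 1400, Rhyacian start 2300, Neoarchean start 2800, Eoarchean start 4031.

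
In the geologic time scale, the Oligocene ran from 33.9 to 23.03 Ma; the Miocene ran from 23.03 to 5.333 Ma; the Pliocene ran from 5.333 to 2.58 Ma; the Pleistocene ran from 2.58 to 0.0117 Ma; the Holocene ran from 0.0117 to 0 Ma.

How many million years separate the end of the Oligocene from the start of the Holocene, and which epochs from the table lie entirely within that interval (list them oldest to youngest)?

23.0183 million years; Miocene, Pliocene, Pleistocene

End of Oligocene = 23.03 Ma; start of Holocene = 0.0117 Ma.
Gap = 23.03 − 0.0117 = 23.0183 Myr.
Epochs wholly inside 23.03–0.0117 Ma: Miocene (23.03–5.333), Pliocene (5.333–2.58), Pleistocene (2.58–0.0117).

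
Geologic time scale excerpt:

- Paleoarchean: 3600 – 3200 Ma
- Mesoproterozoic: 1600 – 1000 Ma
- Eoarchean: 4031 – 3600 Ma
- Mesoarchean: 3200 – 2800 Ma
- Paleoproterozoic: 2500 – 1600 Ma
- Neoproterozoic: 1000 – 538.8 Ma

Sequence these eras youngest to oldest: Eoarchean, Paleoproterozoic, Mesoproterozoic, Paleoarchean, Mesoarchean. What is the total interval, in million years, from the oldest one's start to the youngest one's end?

Mesoproterozoic, Paleoproterozoic, Mesoarchean, Paleoarchean, Eoarchean; total span 3031 Myr

From the excerpt: Eoarchean 4031–3600; Paleoproterozoic 2500–1600; Mesoproterozoic 1600–1000; Paleoarchean 3600–3200; Mesoarchean 3200–2800 (Ma).
Larger Ma is earlier, so the oldest is Eoarchean and the youngest is Mesoproterozoic; youngest to oldest: Mesoproterozoic, Paleoproterozoic, Mesoarchean, Paleoarchean, Eoarchean.
Oldest start 4031 minus youngest end 1000 gives 3031 Myr overall.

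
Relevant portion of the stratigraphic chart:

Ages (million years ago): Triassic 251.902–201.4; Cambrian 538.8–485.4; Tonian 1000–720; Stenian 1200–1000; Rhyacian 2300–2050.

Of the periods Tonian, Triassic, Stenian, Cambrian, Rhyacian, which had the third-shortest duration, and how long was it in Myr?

Stenian, 200 million years

Start − end for each: Tonian 1000 − 720 = 280; Triassic 251.902 − 201.4 = 50.502; Stenian 1200 − 1000 = 200; Cambrian 538.8 − 485.4 = 53.4; Rhyacian 2300 − 2050 = 250.
Ranking these from shortest: Triassic < Cambrian < Stenian < Rhyacian < Tonian.
Position 3 in that ranking is Stenian, which lasted 200 Myr.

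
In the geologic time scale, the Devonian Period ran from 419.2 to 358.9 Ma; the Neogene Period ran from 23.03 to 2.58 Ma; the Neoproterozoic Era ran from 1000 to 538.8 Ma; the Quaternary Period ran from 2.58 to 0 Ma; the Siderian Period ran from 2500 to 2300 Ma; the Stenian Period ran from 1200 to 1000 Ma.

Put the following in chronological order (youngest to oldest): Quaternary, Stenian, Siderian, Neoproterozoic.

Sorting by start age (ascending Ma, since larger Ma = older): Quaternary start 2.58, Neoproterozoic start 1000, Stenian start 1200, Siderian start 2500.

Quaternary, Neoproterozoic, Stenian, Siderian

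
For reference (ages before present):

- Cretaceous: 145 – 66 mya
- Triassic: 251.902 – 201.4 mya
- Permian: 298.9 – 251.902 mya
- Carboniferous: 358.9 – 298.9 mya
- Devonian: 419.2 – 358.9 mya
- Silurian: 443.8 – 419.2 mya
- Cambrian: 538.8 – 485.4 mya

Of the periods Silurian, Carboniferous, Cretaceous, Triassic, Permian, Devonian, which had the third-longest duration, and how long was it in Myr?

Durations: Silurian 24.6; Carboniferous 60; Cretaceous 79; Triassic 50.502; Permian 46.998; Devonian 60.3 Myr.
Sorted longest-first: Cretaceous (79), Devonian (60.3), Carboniferous (60), Triassic (50.502), Permian (46.998), Silurian (24.6).
The third longest is Carboniferous at 60 Myr.

Carboniferous, 60 million years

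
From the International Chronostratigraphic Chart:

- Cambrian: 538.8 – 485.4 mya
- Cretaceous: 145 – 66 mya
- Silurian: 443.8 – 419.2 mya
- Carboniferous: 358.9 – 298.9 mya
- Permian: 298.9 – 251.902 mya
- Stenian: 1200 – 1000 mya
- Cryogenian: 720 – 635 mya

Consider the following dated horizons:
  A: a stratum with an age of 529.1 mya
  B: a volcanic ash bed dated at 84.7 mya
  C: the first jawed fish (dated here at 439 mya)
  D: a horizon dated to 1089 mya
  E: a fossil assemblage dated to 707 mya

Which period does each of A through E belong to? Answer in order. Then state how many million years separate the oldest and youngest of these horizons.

A — Cambrian; B — Cretaceous; C — Silurian; D — Stenian; E — Cryogenian; span 1004.3 million years

A: 529.1 Ma lies in 538.8–485.4 Ma, so Cambrian.
B: 84.7 Ma lies in 145–66 Ma, so Cretaceous.
C: 439 Ma lies in 443.8–419.2 Ma, so Silurian.
D: 1089 Ma lies in 1200–1000 Ma, so Stenian.
E: 707 Ma lies in 720–635 Ma, so Cryogenian.
Oldest = 1089 Ma, youngest = 84.7 Ma → span 1004.3 Myr.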